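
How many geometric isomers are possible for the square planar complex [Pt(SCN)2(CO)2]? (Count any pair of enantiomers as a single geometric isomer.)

2

A square has two trans pairs of vertices; adjacent vertices are cis.
Working through the distinct placements yields 2 geometric isomers: SCN cis; SCN trans.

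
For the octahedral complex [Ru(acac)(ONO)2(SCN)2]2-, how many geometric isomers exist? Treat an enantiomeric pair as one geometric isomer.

In an octahedral complex each vertex has one trans partner and four cis neighbours.
Each acac is bidentate and must span two cis positions.
There are 3 geometric isomers: ONO trans, SCN cis; ONO cis, SCN cis (chiral); ONO cis, SCN trans.

3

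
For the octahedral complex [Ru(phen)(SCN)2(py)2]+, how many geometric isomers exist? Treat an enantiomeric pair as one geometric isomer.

3

An octahedron has six vertices in three trans pairs; every non-trans pair is cis.
Each phen is bidentate and must span two cis positions.
There are 3 geometric isomers: SCN trans, py cis; SCN cis, py trans; SCN cis, py cis (chiral).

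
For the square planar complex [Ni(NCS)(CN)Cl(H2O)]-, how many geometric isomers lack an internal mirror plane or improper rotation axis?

0

A square has two trans pairs of vertices; adjacent vertices are cis.
The distinct arrangements are (3 in all): (CN/H2O trans, Cl/NCS trans); (CN/NCS trans, Cl/H2O trans); (CN/Cl trans, H2O/NCS trans).
Each arrangement has an internal mirror plane or centre of symmetry, so none is chiral.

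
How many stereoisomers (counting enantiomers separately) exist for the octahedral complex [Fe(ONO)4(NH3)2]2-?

In an octahedral complex each vertex has one trans partner and four cis neighbours.
Working through the distinct placements yields 2 geometric isomers: NH3 trans; NH3 cis.
Each arrangement has an internal mirror plane or centre of symmetry, so none is chiral.

2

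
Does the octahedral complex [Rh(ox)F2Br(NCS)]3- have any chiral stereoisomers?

yes

In an octahedral complex each vertex has one trans partner and four cis neighbours.
Each ox is bidentate and must span two cis positions.
There are 4 geometric isomers: F cis (3 arrangements, 2 chiral); F trans.
Of these, 2 lack any improper symmetry element and so occur as enantiomeric pairs, giving 4 + 2 = 6 stereoisomers in total.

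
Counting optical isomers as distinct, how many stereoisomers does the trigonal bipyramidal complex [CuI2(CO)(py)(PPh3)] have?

10

Exhaustive case analysis gives 7 geometric isomers.
Of these, 3 lack any improper symmetry element and so occur as enantiomeric pairs, giving 7 + 3 = 10 stereoisomers in total.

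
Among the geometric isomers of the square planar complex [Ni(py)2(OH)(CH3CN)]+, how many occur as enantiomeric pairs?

0

In a square planar complex each vertex has one trans partner and two cis neighbours.
Working through the distinct placements yields 2 geometric isomers: py cis; py trans.
Each arrangement has an internal mirror plane or centre of symmetry, so none is chiral.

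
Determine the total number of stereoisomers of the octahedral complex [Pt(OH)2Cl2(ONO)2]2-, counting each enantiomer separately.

An octahedron has six vertices in three trans pairs; every non-trans pair is cis.
Systematic placement gives 5 geometric isomers: OH trans, Cl trans, ONO trans; OH cis, Cl trans, ONO cis; OH cis, Cl cis, ONO trans; OH cis, Cl cis, ONO cis (chiral); OH trans, Cl cis, ONO cis.
One of these lacks any improper symmetry element and so occurs as an enantiomeric pair, giving 5 + 1 = 6 stereoisomers in total.

6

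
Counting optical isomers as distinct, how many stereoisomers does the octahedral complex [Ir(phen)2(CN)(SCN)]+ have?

3

The six octahedral sites form three mutually perpendicular trans pairs.
Each phen is bidentate and must span two cis positions.
Working through the distinct placements yields 2 geometric isomers: CN and SCN mutually trans; CN and SCN mutually cis (chiral).
One of these lacks any improper symmetry element and so occurs as an enantiomeric pair, giving 2 + 1 = 3 stereoisomers in total.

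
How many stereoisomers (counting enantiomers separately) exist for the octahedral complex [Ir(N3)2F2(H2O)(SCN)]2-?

8

In an octahedral complex each vertex has one trans partner and four cis neighbours.
There are 6 geometric isomers: N3 cis, F trans; N3 trans, F trans; N3 cis, F cis (3 arrangements, 2 chiral); N3 trans, F cis.
Of these, 2 lack any improper symmetry element and so occur as enantiomeric pairs, giving 6 + 2 = 8 stereoisomers in total.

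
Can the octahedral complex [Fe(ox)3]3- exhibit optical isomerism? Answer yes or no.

The six octahedral sites form three mutually perpendicular trans pairs.
Each ox is bidentate and must span two cis positions.
Only one geometric arrangement is possible; it has no improper symmetry element, so it exists as a pair of enantiomers (2 stereoisomers).

yes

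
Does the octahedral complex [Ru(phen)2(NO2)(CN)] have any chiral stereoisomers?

yes

An octahedron has six vertices in three trans pairs; every non-trans pair is cis.
Each phen is bidentate and must span two cis positions.
Systematic placement gives 2 geometric isomers: NO2 and CN mutually trans; NO2 and CN mutually cis (chiral).
One of these lacks any improper symmetry element and so occurs as an enantiomeric pair, giving 2 + 1 = 3 stereoisomers in total.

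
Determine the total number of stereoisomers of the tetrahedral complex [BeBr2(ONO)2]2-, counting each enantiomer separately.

Only one geometric arrangement is possible.

1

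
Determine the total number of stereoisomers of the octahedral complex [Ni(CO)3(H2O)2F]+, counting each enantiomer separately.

3

The six octahedral sites form three mutually perpendicular trans pairs.
Working through the distinct placements yields 3 geometric isomers: CO mer, H2O trans; CO mer, H2O cis; CO fac, H2O cis.
Each arrangement has an internal mirror plane or centre of symmetry, so none is chiral.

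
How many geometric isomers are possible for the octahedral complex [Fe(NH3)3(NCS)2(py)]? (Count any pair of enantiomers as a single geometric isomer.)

The six octahedral sites form three mutually perpendicular trans pairs.
There are 3 geometric isomers: NH3 mer, NCS trans; NH3 fac, NCS cis; NH3 mer, NCS cis.

3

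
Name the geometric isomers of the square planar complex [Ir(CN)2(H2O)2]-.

In a square planar complex each vertex has one trans partner and two cis neighbours.
Working through the distinct placements yields 2 geometric isomers: CN cis; CN trans.

cis and trans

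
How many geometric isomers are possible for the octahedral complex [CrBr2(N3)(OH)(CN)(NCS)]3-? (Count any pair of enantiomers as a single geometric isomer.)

Placing the ligands in turn and identifying arrangements related by rotation or reflection leaves 9 distinct geometric isomers.

9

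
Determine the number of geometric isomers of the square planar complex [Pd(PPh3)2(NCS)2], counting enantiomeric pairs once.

2

In a square planar complex each vertex has one trans partner and two cis neighbours.
Working through the distinct placements yields 2 geometric isomers: PPh3 cis; PPh3 trans.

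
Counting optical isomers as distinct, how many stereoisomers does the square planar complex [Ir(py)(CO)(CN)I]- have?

A square has two trans pairs of vertices; adjacent vertices are cis.
Working through the distinct placements yields 3 geometric isomers: (CN/I trans, CO/py trans); (CN/py trans, CO/I trans); (CN/CO trans, I/py trans).
Each arrangement has an internal mirror plane or centre of symmetry, so none is chiral.

3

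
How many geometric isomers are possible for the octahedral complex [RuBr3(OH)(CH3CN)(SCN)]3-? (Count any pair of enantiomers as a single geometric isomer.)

In an octahedral complex each vertex has one trans partner and four cis neighbours.
The distinct arrangements are (4 in all): Br mer (3 arrangements); Br fac (chiral).

4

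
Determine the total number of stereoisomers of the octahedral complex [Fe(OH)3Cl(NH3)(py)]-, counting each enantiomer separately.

The distinct arrangements are (4 in all): OH mer (3 arrangements); OH fac (chiral).
One of these lacks any improper symmetry element and so occurs as an enantiomeric pair, giving 4 + 1 = 5 stereoisomers in total.

5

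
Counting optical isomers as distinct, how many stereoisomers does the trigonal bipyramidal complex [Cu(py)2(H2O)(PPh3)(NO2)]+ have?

In a trigonal bipyramid the two axial positions differ from the three equatorial ones.
Systematic enumeration (placing each ligand type in turn and discarding arrangements equivalent by rotation or reflection) gives 7 geometric isomers.
Of these, 3 lack any improper symmetry element and so occur as enantiomeric pairs, giving 7 + 3 = 10 stereoisomers in total.

10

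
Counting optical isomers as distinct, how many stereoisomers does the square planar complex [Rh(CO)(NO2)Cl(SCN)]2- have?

A square has two trans pairs of vertices; adjacent vertices are cis.
Systematic placement gives 3 geometric isomers: (CO/NO2 trans, Cl/SCN trans); (CO/SCN trans, Cl/NO2 trans); (CO/Cl trans, NO2/SCN trans).
Each arrangement has an internal mirror plane or centre of symmetry, so none is chiral.

3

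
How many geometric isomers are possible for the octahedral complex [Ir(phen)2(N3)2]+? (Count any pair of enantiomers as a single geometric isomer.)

2

Each phen is bidentate and must span two cis positions.
Working through the distinct placements yields 2 geometric isomers: N3 trans; N3 cis (chiral).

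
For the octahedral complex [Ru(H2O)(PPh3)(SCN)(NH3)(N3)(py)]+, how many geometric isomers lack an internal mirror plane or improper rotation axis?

15

The six octahedral sites form three mutually perpendicular trans pairs.
Systematic enumeration (placing each ligand type in turn and discarding arrangements equivalent by rotation or reflection) gives 15 geometric isomers.
Of these, 15 lack any improper symmetry element and so occur as enantiomeric pairs, giving 15 + 15 = 30 stereoisomers in total.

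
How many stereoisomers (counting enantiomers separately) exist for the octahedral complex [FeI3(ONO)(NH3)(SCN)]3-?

5

In an octahedral complex each vertex has one trans partner and four cis neighbours.
Systematic placement gives 4 geometric isomers: I mer (3 arrangements); I fac (chiral).
One of these lacks any improper symmetry element and so occurs as an enantiomeric pair, giving 4 + 1 = 5 stereoisomers in total.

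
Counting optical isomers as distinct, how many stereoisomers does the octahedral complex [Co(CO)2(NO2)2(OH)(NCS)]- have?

8

In an octahedral complex each vertex has one trans partner and four cis neighbours.
The distinct arrangements are (6 in all): CO trans, NO2 cis; CO trans, NO2 trans; CO cis, NO2 cis (3 arrangements, 2 chiral); CO cis, NO2 trans.
Of these, 2 lack any improper symmetry element and so occur as enantiomeric pairs, giving 6 + 2 = 8 stereoisomers in total.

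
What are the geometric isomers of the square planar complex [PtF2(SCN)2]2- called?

cis and trans

A square has two trans pairs of vertices; adjacent vertices are cis.
There are 2 geometric isomers: F cis; F trans.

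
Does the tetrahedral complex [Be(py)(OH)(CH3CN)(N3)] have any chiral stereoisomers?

Only one geometric arrangement is possible; it has no improper symmetry element, so it exists as a pair of enantiomers (2 stereoisomers).

yes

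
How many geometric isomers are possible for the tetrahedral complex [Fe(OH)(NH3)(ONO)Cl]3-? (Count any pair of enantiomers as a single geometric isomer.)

In a tetrahedral complex all four positions are equivalent and every pair of ligands is adjacent — there is no cis/trans distinction.
Only one geometric arrangement is possible; it has no improper symmetry element, so it exists as a pair of enantiomers (2 stereoisomers).

1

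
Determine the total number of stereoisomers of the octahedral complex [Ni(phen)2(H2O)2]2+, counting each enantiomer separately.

Each phen is bidentate and must span two cis positions.
The distinct arrangements are (2 in all): H2O trans; H2O cis (chiral).
One of these lacks any improper symmetry element and so occurs as an enantiomeric pair, giving 2 + 1 = 3 stereoisomers in total.

3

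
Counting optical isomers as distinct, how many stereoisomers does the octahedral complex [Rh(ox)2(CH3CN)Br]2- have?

In an octahedral complex each vertex has one trans partner and four cis neighbours.
Each ox is bidentate and must span two cis positions.
There are 2 geometric isomers: CH3CN and Br mutually trans; CH3CN and Br mutually cis (chiral).
One of these lacks any improper symmetry element and so occurs as an enantiomeric pair, giving 2 + 1 = 3 stereoisomers in total.

3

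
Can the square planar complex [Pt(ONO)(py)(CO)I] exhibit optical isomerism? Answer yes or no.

no

In a square planar complex each vertex has one trans partner and two cis neighbours.
The distinct arrangements are (3 in all): (CO/ONO trans, I/py trans); (CO/py trans, I/ONO trans); (CO/I trans, ONO/py trans).
Each arrangement has an internal mirror plane or centre of symmetry, so none is chiral.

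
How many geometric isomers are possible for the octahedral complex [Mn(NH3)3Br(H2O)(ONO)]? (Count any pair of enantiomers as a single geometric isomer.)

The six octahedral sites form three mutually perpendicular trans pairs.
Working through the distinct placements yields 4 geometric isomers: NH3 mer (3 arrangements); NH3 fac (chiral).

4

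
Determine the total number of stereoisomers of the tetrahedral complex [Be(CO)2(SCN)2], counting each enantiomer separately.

In a tetrahedral complex all four positions are equivalent and every pair of ligands is adjacent — there is no cis/trans distinction.
Only one geometric arrangement is possible.

1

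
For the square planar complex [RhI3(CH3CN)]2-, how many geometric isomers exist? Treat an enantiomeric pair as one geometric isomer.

A square has two trans pairs of vertices; adjacent vertices are cis.
Only one geometric arrangement is possible.

1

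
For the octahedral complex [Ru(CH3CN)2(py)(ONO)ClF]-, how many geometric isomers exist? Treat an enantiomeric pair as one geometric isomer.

The six octahedral sites form three mutually perpendicular trans pairs.
Placing the ligands in turn and identifying arrangements related by rotation or reflection leaves 9 distinct geometric isomers.

9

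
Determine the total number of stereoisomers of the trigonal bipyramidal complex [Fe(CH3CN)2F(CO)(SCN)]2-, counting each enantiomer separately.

10

In a trigonal bipyramid the two axial positions differ from the three equatorial ones.
Exhaustive case analysis gives 7 geometric isomers.
Of these, 3 lack any improper symmetry element and so occur as enantiomeric pairs, giving 7 + 3 = 10 stereoisomers in total.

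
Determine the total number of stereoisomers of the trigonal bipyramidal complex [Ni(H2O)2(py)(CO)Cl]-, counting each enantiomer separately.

10

In a trigonal bipyramid the two axial positions differ from the three equatorial ones.
Exhaustive case analysis gives 7 geometric isomers.
Of these, 3 lack any improper symmetry element and so occur as enantiomeric pairs, giving 7 + 3 = 10 stereoisomers in total.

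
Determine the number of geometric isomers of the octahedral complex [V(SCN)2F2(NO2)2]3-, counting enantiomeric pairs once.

5

In an octahedral complex each vertex has one trans partner and four cis neighbours.
Working through the distinct placements yields 5 geometric isomers: SCN trans, F trans, NO2 trans; SCN cis, F trans, NO2 cis; SCN trans, F cis, NO2 cis; SCN cis, F cis, NO2 cis (chiral); SCN cis, F cis, NO2 trans.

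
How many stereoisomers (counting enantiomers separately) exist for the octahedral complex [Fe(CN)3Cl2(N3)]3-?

The distinct arrangements are (3 in all): CN mer, Cl cis; CN mer, Cl trans; CN fac, Cl cis.
Each arrangement has an internal mirror plane or centre of symmetry, so none is chiral.

3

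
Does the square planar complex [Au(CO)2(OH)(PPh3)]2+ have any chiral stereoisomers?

no

A square has two trans pairs of vertices; adjacent vertices are cis.
Systematic placement gives 2 geometric isomers: CO cis; CO trans.
Each arrangement has an internal mirror plane or centre of symmetry, so none is chiral.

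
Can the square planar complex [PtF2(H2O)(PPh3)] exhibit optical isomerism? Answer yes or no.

no

The distinct arrangements are (2 in all): F cis; F trans.
Each arrangement has an internal mirror plane or centre of symmetry, so none is chiral.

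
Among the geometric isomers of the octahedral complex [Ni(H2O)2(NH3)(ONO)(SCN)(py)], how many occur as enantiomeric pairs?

6

The six octahedral sites form three mutually perpendicular trans pairs.
Exhaustive case analysis gives 9 geometric isomers.
Of these, 6 lack any improper symmetry element and so occur as enantiomeric pairs, giving 9 + 6 = 15 stereoisomers in total.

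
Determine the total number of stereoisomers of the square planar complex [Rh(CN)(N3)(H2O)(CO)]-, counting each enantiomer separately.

A square has two trans pairs of vertices; adjacent vertices are cis.
Systematic placement gives 3 geometric isomers: (CN/H2O trans, CO/N3 trans); (CN/N3 trans, CO/H2O trans); (CN/CO trans, H2O/N3 trans).
Each arrangement has an internal mirror plane or centre of symmetry, so none is chiral.

3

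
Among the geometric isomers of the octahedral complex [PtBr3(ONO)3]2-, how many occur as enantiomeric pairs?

In an octahedral complex each vertex has one trans partner and four cis neighbours.
Systematic placement gives 2 geometric isomers: Br mer; Br fac.
Each arrangement has an internal mirror plane or centre of symmetry, so none is chiral.

0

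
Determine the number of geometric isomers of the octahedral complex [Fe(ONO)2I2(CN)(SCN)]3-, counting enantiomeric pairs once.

The six octahedral sites form three mutually perpendicular trans pairs.
Working through the distinct placements yields 6 geometric isomers: ONO cis, I cis (3 arrangements, 2 chiral); ONO trans, I cis; ONO cis, I trans; ONO trans, I trans.

6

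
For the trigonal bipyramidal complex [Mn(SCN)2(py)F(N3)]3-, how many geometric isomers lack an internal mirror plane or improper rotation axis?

In a trigonal bipyramid the two axial positions differ from the three equatorial ones.
Systematic enumeration (placing each ligand type in turn and discarding arrangements equivalent by rotation or reflection) gives 7 geometric isomers.
Of these, 3 lack any improper symmetry element and so occur as enantiomeric pairs, giving 7 + 3 = 10 stereoisomers in total.

3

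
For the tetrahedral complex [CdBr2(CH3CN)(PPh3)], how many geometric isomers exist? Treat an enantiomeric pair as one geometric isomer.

All four vertices of a tetrahedron are equivalent and mutually adjacent, so cis/trans isomerism cannot arise.
Only one geometric arrangement is possible.

1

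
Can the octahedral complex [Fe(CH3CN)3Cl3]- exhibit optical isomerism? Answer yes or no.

no

Systematic placement gives 2 geometric isomers: CH3CN mer; CH3CN fac.
Each arrangement has an internal mirror plane or centre of symmetry, so none is chiral.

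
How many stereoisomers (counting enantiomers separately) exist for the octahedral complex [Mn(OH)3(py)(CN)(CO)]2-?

5

In an octahedral complex each vertex has one trans partner and four cis neighbours.
There are 4 geometric isomers: OH mer (3 arrangements); OH fac (chiral).
One of these lacks any improper symmetry element and so occurs as an enantiomeric pair, giving 4 + 1 = 5 stereoisomers in total.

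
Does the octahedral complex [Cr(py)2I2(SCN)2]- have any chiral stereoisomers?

yes

In an octahedral complex each vertex has one trans partner and four cis neighbours.
The distinct arrangements are (5 in all): py trans, I trans, SCN trans; py cis, I trans, SCN cis; py trans, I cis, SCN cis; py cis, I cis, SCN cis (chiral); py cis, I cis, SCN trans.
One of these lacks any improper symmetry element and so occurs as an enantiomeric pair, giving 5 + 1 = 6 stereoisomers in total.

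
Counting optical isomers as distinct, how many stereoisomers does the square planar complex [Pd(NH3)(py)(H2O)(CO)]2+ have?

3

A square has two trans pairs of vertices; adjacent vertices are cis.
The distinct arrangements are (3 in all): (CO/NH3 trans, H2O/py trans); (CO/py trans, H2O/NH3 trans); (CO/H2O trans, NH3/py trans).
Each arrangement has an internal mirror plane or centre of symmetry, so none is chiral.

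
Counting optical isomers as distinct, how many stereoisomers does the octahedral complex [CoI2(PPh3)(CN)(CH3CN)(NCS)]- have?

An octahedron has six vertices in three trans pairs; every non-trans pair is cis.
Systematic enumeration (placing each ligand type in turn and discarding arrangements equivalent by rotation or reflection) gives 9 geometric isomers.
Of these, 6 lack any improper symmetry element and so occur as enantiomeric pairs, giving 9 + 6 = 15 stereoisomers in total.

15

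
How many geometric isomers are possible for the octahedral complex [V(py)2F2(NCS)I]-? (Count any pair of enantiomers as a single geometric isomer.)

In an octahedral complex each vertex has one trans partner and four cis neighbours.
Working through the distinct placements yields 6 geometric isomers: py trans, F trans; py cis, F trans; py trans, F cis; py cis, F cis (3 arrangements, 2 chiral).

6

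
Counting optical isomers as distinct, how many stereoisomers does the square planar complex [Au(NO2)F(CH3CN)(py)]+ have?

3

In a square planar complex each vertex has one trans partner and two cis neighbours.
There are 3 geometric isomers: (CH3CN/NO2 trans, F/py trans); (CH3CN/py trans, F/NO2 trans); (CH3CN/F trans, NO2/py trans).
Each arrangement has an internal mirror plane or centre of symmetry, so none is chiral.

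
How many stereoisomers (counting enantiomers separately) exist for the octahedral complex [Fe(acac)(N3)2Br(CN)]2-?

The six octahedral sites form three mutually perpendicular trans pairs.
Each acac is bidentate and must span two cis positions.
Systematic placement gives 4 geometric isomers: N3 cis (3 arrangements, 2 chiral); N3 trans.
Of these, 2 lack any improper symmetry element and so occur as enantiomeric pairs, giving 4 + 2 = 6 stereoisomers in total.

6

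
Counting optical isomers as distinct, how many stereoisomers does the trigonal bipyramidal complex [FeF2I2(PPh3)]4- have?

In a trigonal bipyramid the two axial positions differ from the three equatorial ones.
Systematic enumeration (placing each ligand type in turn and discarding arrangements equivalent by rotation or reflection) gives 5 geometric isomers.
One of these lacks any improper symmetry element and so occurs as an enantiomeric pair, giving 5 + 1 = 6 stereoisomers in total.

6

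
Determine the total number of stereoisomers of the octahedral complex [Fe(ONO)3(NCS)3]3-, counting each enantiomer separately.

2

An octahedron has six vertices in three trans pairs; every non-trans pair is cis.
There are 2 geometric isomers: ONO mer; ONO fac.
Each arrangement has an internal mirror plane or centre of symmetry, so none is chiral.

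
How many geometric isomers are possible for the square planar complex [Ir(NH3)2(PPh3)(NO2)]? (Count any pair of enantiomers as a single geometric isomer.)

2

In a square planar complex each vertex has one trans partner and two cis neighbours.
Working through the distinct placements yields 2 geometric isomers: NH3 cis; NH3 trans.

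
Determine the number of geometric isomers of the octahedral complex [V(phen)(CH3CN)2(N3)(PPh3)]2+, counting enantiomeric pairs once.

The six octahedral sites form three mutually perpendicular trans pairs.
Each phen is bidentate and must span two cis positions.
Working through the distinct placements yields 4 geometric isomers: CH3CN trans; CH3CN cis (3 arrangements, 2 chiral).

4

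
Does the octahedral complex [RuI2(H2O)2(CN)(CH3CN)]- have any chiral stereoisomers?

An octahedron has six vertices in three trans pairs; every non-trans pair is cis.
Working through the distinct placements yields 6 geometric isomers: I trans, H2O trans; I cis, H2O cis (3 arrangements, 2 chiral); I trans, H2O cis; I cis, H2O trans.
Of these, 2 lack any improper symmetry element and so occur as enantiomeric pairs, giving 6 + 2 = 8 stereoisomers in total.

yes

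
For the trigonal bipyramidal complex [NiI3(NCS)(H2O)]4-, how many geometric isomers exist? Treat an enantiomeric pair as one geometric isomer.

In a trigonal bipyramid the two axial positions differ from the three equatorial ones.
There are 4 geometric isomers: NCS equatorial, H2O axial; NCS axial, H2O axial; NCS equatorial, H2O equatorial; NCS axial, H2O equatorial.

4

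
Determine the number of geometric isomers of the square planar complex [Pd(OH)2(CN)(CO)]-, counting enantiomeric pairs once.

A square has two trans pairs of vertices; adjacent vertices are cis.
There are 2 geometric isomers: OH cis; OH trans.

2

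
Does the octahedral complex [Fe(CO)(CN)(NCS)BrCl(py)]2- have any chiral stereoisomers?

yes

An octahedron has six vertices in three trans pairs; every non-trans pair is cis.
Placing the ligands in turn and identifying arrangements related by rotation or reflection leaves 15 distinct geometric isomers.
Of these, 15 lack any improper symmetry element and so occur as enantiomeric pairs, giving 15 + 15 = 30 stereoisomers in total.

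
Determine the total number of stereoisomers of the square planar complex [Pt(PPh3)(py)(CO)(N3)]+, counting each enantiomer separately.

3

The distinct arrangements are (3 in all): (CO/PPh3 trans, N3/py trans); (CO/py trans, N3/PPh3 trans); (CO/N3 trans, PPh3/py trans).
Each arrangement has an internal mirror plane or centre of symmetry, so none is chiral.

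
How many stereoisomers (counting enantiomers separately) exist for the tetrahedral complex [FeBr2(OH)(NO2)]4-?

All four vertices of a tetrahedron are equivalent and mutually adjacent, so cis/trans isomerism cannot arise.
Only one geometric arrangement is possible.

1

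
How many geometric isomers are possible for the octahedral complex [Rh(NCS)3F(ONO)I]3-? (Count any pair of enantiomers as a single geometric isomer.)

In an octahedral complex each vertex has one trans partner and four cis neighbours.
There are 4 geometric isomers: NCS mer (3 arrangements); NCS fac (chiral).

4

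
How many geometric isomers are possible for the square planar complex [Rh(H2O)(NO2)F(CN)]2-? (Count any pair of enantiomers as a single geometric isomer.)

A square has two trans pairs of vertices; adjacent vertices are cis.
Working through the distinct placements yields 3 geometric isomers: (CN/H2O trans, F/NO2 trans); (CN/NO2 trans, F/H2O trans); (CN/F trans, H2O/NO2 trans).

3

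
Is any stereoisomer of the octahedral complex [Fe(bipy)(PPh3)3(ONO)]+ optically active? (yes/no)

In an octahedral complex each vertex has one trans partner and four cis neighbours.
Each bipy is bidentate and must span two cis positions.
The distinct arrangements are (2 in all): PPh3 fac; PPh3 mer.
Each arrangement has an internal mirror plane or centre of symmetry, so none is chiral.

no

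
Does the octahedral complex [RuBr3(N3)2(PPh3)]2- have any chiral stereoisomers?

no

The six octahedral sites form three mutually perpendicular trans pairs.
Systematic placement gives 3 geometric isomers: Br mer, N3 cis; Br mer, N3 trans; Br fac, N3 cis.
Each arrangement has an internal mirror plane or centre of symmetry, so none is chiral.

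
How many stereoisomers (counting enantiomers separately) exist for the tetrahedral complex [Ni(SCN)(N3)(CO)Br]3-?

2

Only one geometric arrangement is possible; it has no improper symmetry element, so it exists as a pair of enantiomers (2 stereoisomers).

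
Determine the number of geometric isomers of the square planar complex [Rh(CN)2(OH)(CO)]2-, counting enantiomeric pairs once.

2

A square has two trans pairs of vertices; adjacent vertices are cis.
There are 2 geometric isomers: CN cis; CN trans.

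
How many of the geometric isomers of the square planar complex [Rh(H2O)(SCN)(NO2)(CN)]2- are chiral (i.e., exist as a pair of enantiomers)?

0

In a square planar complex each vertex has one trans partner and two cis neighbours.
There are 3 geometric isomers: (CN/NO2 trans, H2O/SCN trans); (CN/SCN trans, H2O/NO2 trans); (CN/H2O trans, NO2/SCN trans).
Each arrangement has an internal mirror plane or centre of symmetry, so none is chiral.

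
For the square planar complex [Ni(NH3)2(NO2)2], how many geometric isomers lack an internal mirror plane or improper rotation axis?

There are 2 geometric isomers: NH3 cis; NH3 trans.
Each arrangement has an internal mirror plane or centre of symmetry, so none is chiral.

0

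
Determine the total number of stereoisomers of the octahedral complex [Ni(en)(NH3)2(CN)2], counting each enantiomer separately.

4

Each en is bidentate and must span two cis positions.
Working through the distinct placements yields 3 geometric isomers: NH3 cis, CN trans; NH3 cis, CN cis (chiral); NH3 trans, CN cis.
One of these lacks any improper symmetry element and so occurs as an enantiomeric pair, giving 3 + 1 = 4 stereoisomers in total.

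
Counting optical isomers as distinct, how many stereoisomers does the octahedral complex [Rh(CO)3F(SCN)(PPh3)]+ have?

5

In an octahedral complex each vertex has one trans partner and four cis neighbours.
Working through the distinct placements yields 4 geometric isomers: CO mer (3 arrangements); CO fac (chiral).
One of these lacks any improper symmetry element and so occurs as an enantiomeric pair, giving 4 + 1 = 5 stereoisomers in total.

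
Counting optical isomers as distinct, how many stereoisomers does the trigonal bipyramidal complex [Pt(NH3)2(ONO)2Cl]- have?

6

A trigonal bipyramid has two axial and three equatorial sites, which are chemically inequivalent.
Systematic enumeration (placing each ligand type in turn and discarding arrangements equivalent by rotation or reflection) gives 5 geometric isomers.
One of these lacks any improper symmetry element and so occurs as an enantiomeric pair, giving 5 + 1 = 6 stereoisomers in total.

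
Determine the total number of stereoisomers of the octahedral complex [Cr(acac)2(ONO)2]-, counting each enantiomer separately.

3

Each acac is bidentate and must span two cis positions.
Working through the distinct placements yields 2 geometric isomers: ONO trans; ONO cis (chiral).
One of these lacks any improper symmetry element and so occurs as an enantiomeric pair, giving 2 + 1 = 3 stereoisomers in total.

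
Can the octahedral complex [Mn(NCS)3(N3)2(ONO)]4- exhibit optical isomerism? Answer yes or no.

no

In an octahedral complex each vertex has one trans partner and four cis neighbours.
Working through the distinct placements yields 3 geometric isomers: NCS mer, N3 trans; NCS fac, N3 cis; NCS mer, N3 cis.
Each arrangement has an internal mirror plane or centre of symmetry, so none is chiral.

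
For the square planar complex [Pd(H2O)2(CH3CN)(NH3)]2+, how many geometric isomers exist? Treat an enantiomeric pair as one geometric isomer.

2

In a square planar complex each vertex has one trans partner and two cis neighbours.
Working through the distinct placements yields 2 geometric isomers: H2O cis; H2O trans.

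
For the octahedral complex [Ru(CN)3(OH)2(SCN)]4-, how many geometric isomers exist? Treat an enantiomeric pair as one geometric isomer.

The six octahedral sites form three mutually perpendicular trans pairs.
There are 3 geometric isomers: CN mer, OH cis; CN mer, OH trans; CN fac, OH cis.

3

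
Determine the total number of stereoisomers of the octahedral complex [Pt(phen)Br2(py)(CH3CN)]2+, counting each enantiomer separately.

6

Each phen is bidentate and must span two cis positions.
Working through the distinct placements yields 4 geometric isomers: Br trans; Br cis (3 arrangements, 2 chiral).
Of these, 2 lack any improper symmetry element and so occur as enantiomeric pairs, giving 4 + 2 = 6 stereoisomers in total.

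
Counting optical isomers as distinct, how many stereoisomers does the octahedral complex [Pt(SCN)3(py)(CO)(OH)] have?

5

The six octahedral sites form three mutually perpendicular trans pairs.
Systematic placement gives 4 geometric isomers: SCN mer (3 arrangements); SCN fac (chiral).
One of these lacks any improper symmetry element and so occurs as an enantiomeric pair, giving 4 + 1 = 5 stereoisomers in total.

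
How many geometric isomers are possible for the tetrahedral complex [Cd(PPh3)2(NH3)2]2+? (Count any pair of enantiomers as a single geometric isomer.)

1

Only one geometric arrangement is possible.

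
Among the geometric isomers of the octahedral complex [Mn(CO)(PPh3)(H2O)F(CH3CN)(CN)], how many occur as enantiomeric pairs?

The six octahedral sites form three mutually perpendicular trans pairs.
Systematic enumeration (placing each ligand type in turn and discarding arrangements equivalent by rotation or reflection) gives 15 geometric isomers.
Of these, 15 lack any improper symmetry element and so occur as enantiomeric pairs, giving 15 + 15 = 30 stereoisomers in total.

15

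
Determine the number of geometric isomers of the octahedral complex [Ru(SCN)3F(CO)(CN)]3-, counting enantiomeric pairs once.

4

An octahedron has six vertices in three trans pairs; every non-trans pair is cis.
The distinct arrangements are (4 in all): SCN mer (3 arrangements); SCN fac (chiral).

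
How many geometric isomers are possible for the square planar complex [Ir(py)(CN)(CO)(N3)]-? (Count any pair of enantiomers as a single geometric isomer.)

3

There are 3 geometric isomers: (CN/N3 trans, CO/py trans); (CN/py trans, CO/N3 trans); (CN/CO trans, N3/py trans).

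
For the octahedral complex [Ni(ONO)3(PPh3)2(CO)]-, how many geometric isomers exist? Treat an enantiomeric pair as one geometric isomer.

3

In an octahedral complex each vertex has one trans partner and four cis neighbours.
Working through the distinct placements yields 3 geometric isomers: ONO mer, PPh3 trans; ONO fac, PPh3 cis; ONO mer, PPh3 cis.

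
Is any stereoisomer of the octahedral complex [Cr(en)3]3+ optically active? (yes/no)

In an octahedral complex each vertex has one trans partner and four cis neighbours.
Each en is bidentate and must span two cis positions.
Only one geometric arrangement is possible; it has no improper symmetry element, so it exists as a pair of enantiomers (2 stereoisomers).

yes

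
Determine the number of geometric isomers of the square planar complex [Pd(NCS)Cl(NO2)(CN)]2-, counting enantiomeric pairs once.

A square has two trans pairs of vertices; adjacent vertices are cis.
Working through the distinct placements yields 3 geometric isomers: (CN/NCS trans, Cl/NO2 trans); (CN/NO2 trans, Cl/NCS trans); (CN/Cl trans, NCS/NO2 trans).

3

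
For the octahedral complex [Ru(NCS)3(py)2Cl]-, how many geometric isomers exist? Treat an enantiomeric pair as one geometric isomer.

There are 3 geometric isomers: NCS mer, py trans; NCS fac, py cis; NCS mer, py cis.

3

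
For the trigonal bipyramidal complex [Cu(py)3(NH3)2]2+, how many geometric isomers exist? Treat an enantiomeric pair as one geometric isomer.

3

A trigonal bipyramid has two axial and three equatorial sites, which are chemically inequivalent.
The distinct arrangements are (3 in all): NH3 both axial; NH3 one axial, one equatorial; NH3 both equatorial.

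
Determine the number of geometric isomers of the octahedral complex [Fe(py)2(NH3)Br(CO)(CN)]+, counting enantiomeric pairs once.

In an octahedral complex each vertex has one trans partner and four cis neighbours.
Exhaustive case analysis gives 9 geometric isomers.

9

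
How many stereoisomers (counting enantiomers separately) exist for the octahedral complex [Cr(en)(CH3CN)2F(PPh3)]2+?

In an octahedral complex each vertex has one trans partner and four cis neighbours.
Each en is bidentate and must span two cis positions.
The distinct arrangements are (4 in all): CH3CN trans; CH3CN cis (3 arrangements, 2 chiral).
Of these, 2 lack any improper symmetry element and so occur as enantiomeric pairs, giving 4 + 2 = 6 stereoisomers in total.

6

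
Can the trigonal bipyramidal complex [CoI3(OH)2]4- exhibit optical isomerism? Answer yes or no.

no

A trigonal bipyramid has two axial and three equatorial sites, which are chemically inequivalent.
The distinct arrangements are (3 in all): OH both equatorial; OH one axial, one equatorial; OH both axial.
Each arrangement has an internal mirror plane or centre of symmetry, so none is chiral.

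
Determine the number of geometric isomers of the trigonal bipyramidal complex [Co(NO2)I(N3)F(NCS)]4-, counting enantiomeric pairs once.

10

A trigonal bipyramid has two axial and three equatorial sites, which are chemically inequivalent.
Systematic enumeration (placing each ligand type in turn and discarding arrangements equivalent by rotation or reflection) gives 10 geometric isomers.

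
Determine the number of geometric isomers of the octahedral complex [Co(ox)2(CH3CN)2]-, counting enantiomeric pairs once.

In an octahedral complex each vertex has one trans partner and four cis neighbours.
Each ox is bidentate and must span two cis positions.
Systematic placement gives 2 geometric isomers: CH3CN trans; CH3CN cis (chiral).

2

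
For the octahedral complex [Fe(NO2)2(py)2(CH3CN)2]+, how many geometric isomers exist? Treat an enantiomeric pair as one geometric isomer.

5

An octahedron has six vertices in three trans pairs; every non-trans pair is cis.
Systematic placement gives 5 geometric isomers: NO2 trans, py trans, CH3CN trans; NO2 cis, py cis, CH3CN trans; NO2 cis, py trans, CH3CN cis; NO2 cis, py cis, CH3CN cis (chiral); NO2 trans, py cis, CH3CN cis.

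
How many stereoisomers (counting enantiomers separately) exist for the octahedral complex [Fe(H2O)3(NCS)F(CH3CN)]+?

5

In an octahedral complex each vertex has one trans partner and four cis neighbours.
Systematic placement gives 4 geometric isomers: H2O mer (3 arrangements); H2O fac (chiral).
One of these lacks any improper symmetry element and so occurs as an enantiomeric pair, giving 4 + 1 = 5 stereoisomers in total.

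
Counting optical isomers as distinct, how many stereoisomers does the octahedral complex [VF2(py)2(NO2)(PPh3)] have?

The six octahedral sites form three mutually perpendicular trans pairs.
Working through the distinct placements yields 6 geometric isomers: F trans, py trans; F trans, py cis; F cis, py trans; F cis, py cis (3 arrangements, 2 chiral).
Of these, 2 lack any improper symmetry element and so occur as enantiomeric pairs, giving 6 + 2 = 8 stereoisomers in total.

8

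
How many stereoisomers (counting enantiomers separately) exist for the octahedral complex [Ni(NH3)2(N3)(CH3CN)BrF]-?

Systematic enumeration (placing each ligand type in turn and discarding arrangements equivalent by rotation or reflection) gives 9 geometric isomers.
Of these, 6 lack any improper symmetry element and so occur as enantiomeric pairs, giving 9 + 6 = 15 stereoisomers in total.

15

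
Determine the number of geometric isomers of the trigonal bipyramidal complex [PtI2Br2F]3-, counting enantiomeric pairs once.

5

A trigonal bipyramid has two axial and three equatorial sites, which are chemically inequivalent.
Systematic enumeration (placing each ligand type in turn and discarding arrangements equivalent by rotation or reflection) gives 5 geometric isomers.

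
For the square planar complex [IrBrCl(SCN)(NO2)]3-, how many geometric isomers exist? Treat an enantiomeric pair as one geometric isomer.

3

In a square planar complex each vertex has one trans partner and two cis neighbours.
Working through the distinct placements yields 3 geometric isomers: (Br/NO2 trans, Cl/SCN trans); (Br/SCN trans, Cl/NO2 trans); (Br/Cl trans, NO2/SCN trans).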